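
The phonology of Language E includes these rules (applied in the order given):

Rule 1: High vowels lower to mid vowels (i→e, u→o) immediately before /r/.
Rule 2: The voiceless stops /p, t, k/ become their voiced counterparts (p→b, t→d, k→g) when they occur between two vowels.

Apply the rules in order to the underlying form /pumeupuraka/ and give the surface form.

pumeuboraga

Rule 1 (pre-rhotic lowering): /u/ is a high vowel immediately before /r/, so it lowers to [o]. /pumeupuraka/ → pumeuporaka.
Rule 2 (intervocalic voicing): /p/ is a voiceless stop between vowels /u/ and /o/, so it voices to [b]. /k/ is a voiceless stop between vowels /a/ and /a/, so it voices to [g]. /pumeuporaka/ → pumeuboraga.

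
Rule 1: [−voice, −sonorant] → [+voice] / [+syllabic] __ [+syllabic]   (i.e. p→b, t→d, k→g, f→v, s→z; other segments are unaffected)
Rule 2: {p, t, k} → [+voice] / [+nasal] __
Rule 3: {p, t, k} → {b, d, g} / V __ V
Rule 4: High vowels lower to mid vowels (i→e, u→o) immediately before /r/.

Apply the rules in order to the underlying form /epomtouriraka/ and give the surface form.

ebomdooreraga

Rule 1 (intervocalic voicing): /p/ is a voiceless obstruent between vowels /e/ and /o/, so it voices to [b]. /k/ is a voiceless obstruent between vowels /a/ and /a/, so it voices to [g]. /epomtouriraka/ → ebomtouriraga.
Rule 2 (post-nasal voicing): /t/ is a voiceless stop immediately after the nasal /m/, so it voices to [d]. /ebomtouriraga/ → ebomdouriraga.
Rule 3 (intervocalic voicing): no segment meets the environment; /ebomdouriraga/ is unchanged.
Rule 4 (pre-rhotic lowering): /u/ is a high vowel immediately before /r/, so it lowers to [o]. /i/ is a high vowel immediately before /r/, so it lowers to [e]. /ebomdouriraga/ → ebomdooreraga.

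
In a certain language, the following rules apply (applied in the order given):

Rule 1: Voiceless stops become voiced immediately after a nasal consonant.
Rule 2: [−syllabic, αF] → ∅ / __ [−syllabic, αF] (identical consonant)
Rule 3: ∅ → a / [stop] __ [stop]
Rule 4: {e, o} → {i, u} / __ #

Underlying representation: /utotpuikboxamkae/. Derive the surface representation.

Rule 1 (post-nasal voicing): /k/ is a voiceless stop immediately after the nasal /m/, so it voices to [g]. /utotpuikboxamkae/ → utotpuikboxamgae.
Rule 2 (degemination): no segment meets the environment; /utotpuikboxamgae/ is unchanged.
Rule 3 (stop-cluster a-epenthesis): /t/ and /p/ form a stop–stop cluster, so [a] is inserted between them. /k/ and /b/ form a stop–stop cluster, so [a] is inserted between them. /utotpuikboxamgae/ → utotapuikaboxamgae.
Rule 4 (final vowel raising): /e/ is a mid vowel in word-final position, so it raises to [i]. /utotapuikaboxamgae/ → utotapuikaboxamgai.

utotapuikaboxamgai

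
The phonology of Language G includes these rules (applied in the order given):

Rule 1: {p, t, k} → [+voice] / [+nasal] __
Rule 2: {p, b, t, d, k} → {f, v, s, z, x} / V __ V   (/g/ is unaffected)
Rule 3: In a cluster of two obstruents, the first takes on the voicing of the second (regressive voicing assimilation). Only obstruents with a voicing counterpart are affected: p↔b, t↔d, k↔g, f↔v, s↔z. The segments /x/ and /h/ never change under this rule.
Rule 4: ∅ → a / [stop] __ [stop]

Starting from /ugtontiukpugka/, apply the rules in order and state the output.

ukatondiukapukaka

Rule 1 (post-nasal voicing): /t/ is a voiceless stop immediately after the nasal /n/, so it voices to [d]. /ugtontiukpugka/ → ugtondiukpugka.
Rule 2 (intervocalic spirantization): no segment meets the environment; /ugtondiukpugka/ is unchanged.
Rule 3 (regressive voicing assimilation): /g/ precedes the voiceless obstruent /t/, so it devoices to [k] by assimilation. /g/ precedes the voiceless obstruent /k/, so it devoices to [k] by assimilation. /ugtondiukpugka/ → uktondiukpukka.
Rule 4 (stop-cluster a-epenthesis): /k/ and /t/ form a stop–stop cluster, so [a] is inserted between them. /k/ and /p/ form a stop–stop cluster, so [a] is inserted between them. /k/ and /k/ form a stop–stop cluster, so [a] is inserted between them. /uktondiukpukka/ → ukatondiukapukaka.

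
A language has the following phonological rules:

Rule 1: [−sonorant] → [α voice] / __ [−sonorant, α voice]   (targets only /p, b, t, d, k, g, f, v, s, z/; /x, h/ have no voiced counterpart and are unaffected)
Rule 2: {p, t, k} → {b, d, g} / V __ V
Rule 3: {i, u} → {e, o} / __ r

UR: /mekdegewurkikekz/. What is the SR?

Rule 1 (regressive voicing assimilation): /k/ precedes the voiced obstruent /d/, so it voices to [g] by assimilation. /k/ precedes the voiced obstruent /z/, so it voices to [g] by assimilation. /mekdegewurkikekz/ → megdegewurkikegz.
Rule 2 (intervocalic voicing): /k/ is a voiceless stop between vowels /i/ and /e/, so it voices to [g]. /megdegewurkikegz/ → megdegewurkigegz.
Rule 3 (pre-rhotic lowering): /u/ is a high vowel immediately before /r/, so it lowers to [o]. /megdegewurkigegz/ → megdegeworkigegz.

megdegeworkigegz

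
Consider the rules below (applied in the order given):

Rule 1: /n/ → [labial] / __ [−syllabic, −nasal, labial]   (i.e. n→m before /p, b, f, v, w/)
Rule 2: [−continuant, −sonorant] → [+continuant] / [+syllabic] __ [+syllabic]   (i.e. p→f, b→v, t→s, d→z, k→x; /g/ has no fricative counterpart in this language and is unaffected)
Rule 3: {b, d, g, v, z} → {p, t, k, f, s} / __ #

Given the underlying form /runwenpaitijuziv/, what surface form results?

rumwempaisijuzif

Rule 1 (nasal place assimilation): /n/ precedes the labial consonant /w/, so it assimilates in place to [m]. /n/ precedes the labial consonant /p/, so it assimilates in place to [m]. /runwenpaitijuziv/ → rumwempaitijuziv.
Rule 2 (intervocalic spirantization): /t/ is a stop between vowels /i/ and /i/, so it spirantizes to the fricative [s]. /rumwempaitijuziv/ → rumwempaisijuziv.
Rule 3 (final devoicing): /v/ is a voiced obstruent in word-final position, so it devoices to [f]. /rumwempaisijuziv/ → rumwempaisijuzif.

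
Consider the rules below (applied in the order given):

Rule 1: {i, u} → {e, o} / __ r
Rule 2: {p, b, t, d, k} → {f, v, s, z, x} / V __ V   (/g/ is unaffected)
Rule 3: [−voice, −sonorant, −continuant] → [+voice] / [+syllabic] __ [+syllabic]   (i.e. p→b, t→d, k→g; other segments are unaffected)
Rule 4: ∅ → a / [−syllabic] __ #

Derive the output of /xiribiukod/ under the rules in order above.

Rule 1 (pre-rhotic lowering): /i/ is a high vowel immediately before /r/, so it lowers to [e]. /xiribiukod/ → xeribiukod.
Rule 2 (intervocalic spirantization): /b/ is a stop between vowels /i/ and /i/, so it spirantizes to the fricative [v]. /k/ is a stop between vowels /u/ and /o/, so it spirantizes to the fricative [x]. /xeribiukod/ → xeriviuxod.
Rule 3 (intervocalic voicing): no segment meets the environment; /xeriviuxod/ is unchanged.
Rule 4 (final a-epenthesis): the form ends in the consonant /d/, so [a] is inserted word-finally. /xeriviuxod/ → xeriviuxoda.

xeriviuxoda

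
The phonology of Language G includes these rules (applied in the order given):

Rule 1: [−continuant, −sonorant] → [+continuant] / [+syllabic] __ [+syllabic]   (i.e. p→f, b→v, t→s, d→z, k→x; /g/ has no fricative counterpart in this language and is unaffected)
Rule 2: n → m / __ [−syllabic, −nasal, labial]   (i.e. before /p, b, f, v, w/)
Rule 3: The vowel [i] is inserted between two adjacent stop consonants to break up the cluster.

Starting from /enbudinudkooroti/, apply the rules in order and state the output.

embuzinudikoorosi

Rule 1 (intervocalic spirantization): /d/ is a stop between vowels /u/ and /i/, so it spirantizes to the fricative [z]. /t/ is a stop between vowels /o/ and /i/, so it spirantizes to the fricative [s]. /enbudinudkooroti/ → enbuzinudkoorosi.
Rule 2 (nasal place assimilation): /n/ precedes the labial consonant /b/, so it assimilates in place to [m]. /enbuzinudkoorosi/ → embuzinudkoorosi.
Rule 3 (stop-cluster i-epenthesis): /d/ and /k/ form a stop–stop cluster, so [i] is inserted between them. /embuzinudkoorosi/ → embuzinudikoorosi.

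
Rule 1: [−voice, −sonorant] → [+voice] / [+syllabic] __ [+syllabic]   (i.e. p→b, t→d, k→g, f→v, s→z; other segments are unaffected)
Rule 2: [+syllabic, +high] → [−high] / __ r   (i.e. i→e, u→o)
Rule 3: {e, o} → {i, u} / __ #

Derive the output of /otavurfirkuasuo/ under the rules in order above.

Rule 1 (intervocalic voicing): /t/ is a voiceless obstruent between vowels /o/ and /a/, so it voices to [d]. /s/ is a voiceless obstruent between vowels /a/ and /u/, so it voices to [z]. /otavurfirkuasuo/ → odavurfirkuazuo.
Rule 2 (pre-rhotic lowering): /u/ is a high vowel immediately before /r/, so it lowers to [o]. /i/ is a high vowel immediately before /r/, so it lowers to [e]. /odavurfirkuazuo/ → odavorferkuazuo.
Rule 3 (final vowel raising): /o/ is a mid vowel in word-final position, so it raises to [u]. /odavorferkuazuo/ → odavorferkuazuu.

odavorferkuazuu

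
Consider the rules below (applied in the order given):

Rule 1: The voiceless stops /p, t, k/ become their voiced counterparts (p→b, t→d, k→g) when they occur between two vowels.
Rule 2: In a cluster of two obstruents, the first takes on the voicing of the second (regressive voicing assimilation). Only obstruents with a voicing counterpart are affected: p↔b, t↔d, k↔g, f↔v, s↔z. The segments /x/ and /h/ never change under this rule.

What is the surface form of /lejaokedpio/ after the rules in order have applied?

lejaogetpio

Rule 1 (intervocalic voicing): /k/ is a voiceless stop between vowels /o/ and /e/, so it voices to [g]. /lejaokedpio/ → lejaogedpio.
Rule 2 (regressive voicing assimilation): /d/ precedes the voiceless obstruent /p/, so it devoices to [t] by assimilation. /lejaogedpio/ → lejaogetpio.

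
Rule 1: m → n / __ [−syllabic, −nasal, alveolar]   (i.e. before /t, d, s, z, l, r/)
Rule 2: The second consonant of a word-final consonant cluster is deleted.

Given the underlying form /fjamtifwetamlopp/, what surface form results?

fjantifwetanlop

Rule 1 (nasal place assimilation): /m/ precedes the alveolar consonant /t/, so it assimilates in place to [n]. /m/ precedes the alveolar consonant /l/, so it assimilates in place to [n]. /fjamtifwetamlopp/ → fjantifwetanlopp.
Rule 2 (final cluster simplification): /p/ is the second consonant of a word-final cluster /pp/, so it deletes. /fjantifwetanlopp/ → fjantifwetanlop.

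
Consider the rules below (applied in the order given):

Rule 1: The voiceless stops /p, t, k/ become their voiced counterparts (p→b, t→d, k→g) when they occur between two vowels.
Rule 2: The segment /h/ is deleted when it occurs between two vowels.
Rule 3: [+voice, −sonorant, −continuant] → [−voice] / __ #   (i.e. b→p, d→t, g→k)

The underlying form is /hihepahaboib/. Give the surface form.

Rule 1 (intervocalic voicing): /p/ is a voiceless stop between vowels /e/ and /a/, so it voices to [b]. /hihepahaboib/ → hihebahaboib.
Rule 2 (intervocalic h-deletion): /h/ occurs between vowels /i/ and /e/, so it deletes. /h/ occurs between vowels /a/ and /a/, so it deletes. /hihebahaboib/ → hiebaaboib.
Rule 3 (final devoicing): /b/ is a voiced stop in word-final position, so it devoices to [p]. /hiebaaboib/ → hiebaaboip.

hiebaaboip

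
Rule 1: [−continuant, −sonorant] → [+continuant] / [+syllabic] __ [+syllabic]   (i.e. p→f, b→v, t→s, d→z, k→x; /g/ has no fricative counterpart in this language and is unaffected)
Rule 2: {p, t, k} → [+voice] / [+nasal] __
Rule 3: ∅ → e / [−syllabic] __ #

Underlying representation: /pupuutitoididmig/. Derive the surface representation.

pufuusisoizidmige

Rule 1 (intervocalic spirantization): /p/ is a stop between vowels /u/ and /u/, so it spirantizes to the fricative [f]. /t/ is a stop between vowels /u/ and /i/, so it spirantizes to the fricative [s]. /t/ is a stop between vowels /i/ and /o/, so it spirantizes to the fricative [s]. /d/ is a stop between vowels /i/ and /i/, so it spirantizes to the fricative [z]. /pupuutitoididmig/ → pufuusisoizidmig.
Rule 2 (post-nasal voicing): no segment meets the environment; /pufuusisoizidmig/ is unchanged.
Rule 3 (final e-epenthesis): the form ends in the consonant /g/, so [e] is inserted word-finally. /pufuusisoizidmig/ → pufuusisoizidmige.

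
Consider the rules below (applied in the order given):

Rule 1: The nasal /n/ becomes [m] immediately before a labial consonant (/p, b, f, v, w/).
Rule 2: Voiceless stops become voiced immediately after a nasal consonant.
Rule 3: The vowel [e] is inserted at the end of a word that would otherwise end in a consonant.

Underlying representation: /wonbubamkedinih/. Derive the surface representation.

wombubamgedinihe

Rule 1 (nasal place assimilation): /n/ precedes the labial consonant /b/, so it assimilates in place to [m]. /wonbubamkedinih/ → wombubamkedinih.
Rule 2 (post-nasal voicing): /k/ is a voiceless stop immediately after the nasal /m/, so it voices to [g]. /wombubamkedinih/ → wombubamgedinih.
Rule 3 (final e-epenthesis): the form ends in the consonant /h/, so [e] is inserted word-finally. /wombubamgedinih/ → wombubamgedinihe.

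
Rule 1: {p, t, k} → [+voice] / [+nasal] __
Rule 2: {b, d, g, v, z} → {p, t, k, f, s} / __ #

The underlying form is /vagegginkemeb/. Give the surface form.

vageggingemep

Rule 1 (post-nasal voicing): /k/ is a voiceless stop immediately after the nasal /n/, so it voices to [g]. /vagegginkemeb/ → vageggingemeb.
Rule 2 (final devoicing): /b/ is a voiced obstruent in word-final position, so it devoices to [p]. /vageggingemeb/ → vageggingemep.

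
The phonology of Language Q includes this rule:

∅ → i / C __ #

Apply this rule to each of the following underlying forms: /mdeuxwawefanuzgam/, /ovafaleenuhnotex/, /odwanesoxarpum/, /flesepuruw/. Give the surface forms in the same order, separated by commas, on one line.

/mdeuxwawefanuzgam/: the form ends in the consonant /m/, so [i] is inserted word-finally. → [mdeuxwawefanuzgami].
/ovafaleenuhnotex/: the form ends in the consonant /x/, so [i] is inserted word-finally. → [ovafaleenuhnotexi].
/odwanesoxarpum/: the form ends in the consonant /m/, so [i] is inserted word-finally. → [odwanesoxarpumi].
/flesepuruw/: the form ends in the consonant /w/, so [i] is inserted word-finally. → [flesepuruwi].

mdeuxwawefanuzgami, ovafaleenuhnotexi, odwanesoxarpumi, flesepuruwi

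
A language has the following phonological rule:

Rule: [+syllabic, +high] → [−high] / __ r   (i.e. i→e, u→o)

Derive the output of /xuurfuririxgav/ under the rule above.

Scanning /xuurfuririxgav/: /u/ at position 2 is not in the conditioning environment; /u/ is a high vowel immediately before /r/, so it lowers to [o]; /u/ is a high vowel immediately before /r/, so it lowers to [o]; /i/ is a high vowel immediately before /r/, so it lowers to [e]; /i/ at position 10 is not in the conditioning environment.
Result: [xuorforerixgav].

xuorforerixgav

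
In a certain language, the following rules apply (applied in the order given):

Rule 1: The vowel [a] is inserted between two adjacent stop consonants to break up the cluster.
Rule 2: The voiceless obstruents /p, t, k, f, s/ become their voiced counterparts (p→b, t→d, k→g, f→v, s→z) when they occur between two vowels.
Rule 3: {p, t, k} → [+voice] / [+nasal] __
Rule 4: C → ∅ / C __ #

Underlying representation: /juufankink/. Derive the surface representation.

juuvangin

Rule 1 (stop-cluster a-epenthesis): no segment meets the environment; /juufankink/ is unchanged.
Rule 2 (intervocalic voicing): /f/ is a voiceless obstruent between vowels /u/ and /a/, so it voices to [v]. /juufankink/ → juuvankink.
Rule 3 (post-nasal voicing): /k/ is a voiceless stop immediately after the nasal /n/, so it voices to [g]. /k/ is a voiceless stop immediately after the nasal /n/, so it voices to [g]. /juuvankink/ → juuvanging.
Rule 4 (final cluster simplification): /g/ is the second consonant of a word-final cluster /ng/, so it deletes. /juuvanging/ → juuvangin.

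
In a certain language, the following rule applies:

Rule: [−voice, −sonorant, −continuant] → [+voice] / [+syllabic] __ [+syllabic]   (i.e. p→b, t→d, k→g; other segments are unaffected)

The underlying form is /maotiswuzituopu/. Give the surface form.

maodiswuziduobu

/t/ is a voiceless stop between vowels /o/ and /i/, so it voices to [d].
/t/ is a voiceless stop between vowels /i/ and /u/, so it voices to [d].
/p/ is a voiceless stop between vowels /o/ and /u/, so it voices to [b].
Surface form: [maodiswuziduobu].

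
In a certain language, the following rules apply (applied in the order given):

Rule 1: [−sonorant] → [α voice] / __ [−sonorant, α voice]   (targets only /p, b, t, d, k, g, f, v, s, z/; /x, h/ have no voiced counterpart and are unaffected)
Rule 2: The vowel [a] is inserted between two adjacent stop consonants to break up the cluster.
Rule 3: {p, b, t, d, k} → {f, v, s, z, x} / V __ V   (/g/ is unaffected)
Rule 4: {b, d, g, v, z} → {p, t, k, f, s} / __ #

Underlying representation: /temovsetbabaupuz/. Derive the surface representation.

Rule 1 (regressive voicing assimilation): /v/ precedes the voiceless obstruent /s/, so it devoices to [f] by assimilation. /t/ precedes the voiced obstruent /b/, so it voices to [d] by assimilation. /temovsetbabaupuz/ → temofsedbabaupuz.
Rule 2 (stop-cluster a-epenthesis): /d/ and /b/ form a stop–stop cluster, so [a] is inserted between them. /temofsedbabaupuz/ → temofsedababaupuz.
Rule 3 (intervocalic spirantization): /d/ is a stop between vowels /e/ and /a/, so it spirantizes to the fricative [z]. /b/ is a stop between vowels /a/ and /a/, so it spirantizes to the fricative [v]. /b/ is a stop between vowels /a/ and /a/, so it spirantizes to the fricative [v]. /p/ is a stop between vowels /u/ and /u/, so it spirantizes to the fricative [f]. /temofsedababaupuz/ → temofsezavavaufuz.
Rule 4 (final devoicing): /z/ is a voiced obstruent in word-final position, so it devoices to [s]. /temofsezavavaufuz/ → temofsezavavaufus.

temofsezavavaufus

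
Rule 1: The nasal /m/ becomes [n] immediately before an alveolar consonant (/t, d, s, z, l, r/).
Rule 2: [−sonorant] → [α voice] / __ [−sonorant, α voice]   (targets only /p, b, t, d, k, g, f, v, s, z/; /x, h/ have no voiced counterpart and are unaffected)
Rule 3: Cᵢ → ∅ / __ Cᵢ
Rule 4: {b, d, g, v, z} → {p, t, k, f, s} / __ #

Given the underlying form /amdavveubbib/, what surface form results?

Rule 1 (nasal place assimilation): /m/ precedes the alveolar consonant /d/, so it assimilates in place to [n]. /amdavveubbib/ → andavveubbib.
Rule 2 (regressive voicing assimilation): no segment meets the environment; /andavveubbib/ is unchanged.
Rule 3 (degemination): /vv/ is a geminate; the first /v/ deletes. /bb/ is a geminate; the first /b/ deletes. /andavveubbib/ → andaveubib.
Rule 4 (final devoicing): /b/ is a voiced obstruent in word-final position, so it devoices to [p]. /andaveubib/ → andaveubip.

andaveubip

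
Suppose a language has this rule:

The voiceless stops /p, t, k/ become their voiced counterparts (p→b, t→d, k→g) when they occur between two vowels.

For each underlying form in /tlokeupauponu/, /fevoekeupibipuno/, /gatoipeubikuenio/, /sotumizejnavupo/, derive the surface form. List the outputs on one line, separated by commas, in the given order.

tlogeubaubonu, fevoegeubibibuno, gadoibeubiguenio, sodumizejnavubo

/tlokeupauponu/: /k/ is a voiceless stop between vowels /o/ and /e/, so it voices to [g]. /p/ is a voiceless stop between vowels /u/ and /a/, so it voices to [b]. /p/ is a voiceless stop between vowels /u/ and /o/, so it voices to [b]. → [tlogeubaubonu].
/fevoekeupibipuno/: /k/ is a voiceless stop between vowels /e/ and /e/, so it voices to [g]. /p/ is a voiceless stop between vowels /u/ and /i/, so it voices to [b]. /p/ is a voiceless stop between vowels /i/ and /u/, so it voices to [b]. → [fevoegeubibibuno].
/gatoipeubikuenio/: /t/ is a voiceless stop between vowels /a/ and /o/, so it voices to [d]. /p/ is a voiceless stop between vowels /i/ and /e/, so it voices to [b]. /k/ is a voiceless stop between vowels /i/ and /u/, so it voices to [g]. → [gadoibeubiguenio].
/sotumizejnavupo/: /t/ is a voiceless stop between vowels /o/ and /u/, so it voices to [d]. /p/ is a voiceless stop between vowels /u/ and /o/, so it voices to [b]. → [sodumizejnavubo].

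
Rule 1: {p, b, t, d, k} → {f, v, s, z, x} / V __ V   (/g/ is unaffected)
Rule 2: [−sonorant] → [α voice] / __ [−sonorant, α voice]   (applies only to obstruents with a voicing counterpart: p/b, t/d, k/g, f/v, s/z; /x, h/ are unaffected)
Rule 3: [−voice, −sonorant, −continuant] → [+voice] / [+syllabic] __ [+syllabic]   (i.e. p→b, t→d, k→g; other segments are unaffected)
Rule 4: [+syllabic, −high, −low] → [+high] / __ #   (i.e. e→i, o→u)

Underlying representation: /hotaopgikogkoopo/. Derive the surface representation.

hosaobgixokkoofu

Rule 1 (intervocalic spirantization): /t/ is a stop between vowels /o/ and /a/, so it spirantizes to the fricative [s]. /k/ is a stop between vowels /i/ and /o/, so it spirantizes to the fricative [x]. /p/ is a stop between vowels /o/ and /o/, so it spirantizes to the fricative [f]. /hotaopgikogkoopo/ → hosaopgixogkoofo.
Rule 2 (regressive voicing assimilation): /p/ precedes the voiced obstruent /g/, so it voices to [b] by assimilation. /g/ precedes the voiceless obstruent /k/, so it devoices to [k] by assimilation. /hosaopgixogkoofo/ → hosaobgixokkoofo.
Rule 3 (intervocalic voicing): no segment meets the environment; /hosaobgixokkoofo/ is unchanged.
Rule 4 (final vowel raising): /o/ is a mid vowel in word-final position, so it raises to [u]. /hosaobgixokkoofo/ → hosaobgixokkoofu.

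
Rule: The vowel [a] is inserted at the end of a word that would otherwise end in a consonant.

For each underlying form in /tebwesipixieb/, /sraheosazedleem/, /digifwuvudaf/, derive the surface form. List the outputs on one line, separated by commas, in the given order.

tebwesipixieba, sraheosazedleema, digifwuvudafa

/tebwesipixieb/: the form ends in the consonant /b/, so [a] is inserted word-finally. → [tebwesipixieba].
/sraheosazedleem/: the form ends in the consonant /m/, so [a] is inserted word-finally. → [sraheosazedleema].
/digifwuvudaf/: the form ends in the consonant /f/, so [a] is inserted word-finally. → [digifwuvudafa].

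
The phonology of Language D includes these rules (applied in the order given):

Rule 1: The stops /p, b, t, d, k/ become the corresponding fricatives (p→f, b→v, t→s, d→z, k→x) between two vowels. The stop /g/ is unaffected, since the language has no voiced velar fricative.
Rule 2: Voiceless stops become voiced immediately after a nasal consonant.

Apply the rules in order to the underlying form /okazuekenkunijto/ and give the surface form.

oxazuexengunijto

Rule 1 (intervocalic spirantization): /k/ is a stop between vowels /o/ and /a/, so it spirantizes to the fricative [x]. /k/ is a stop between vowels /e/ and /e/, so it spirantizes to the fricative [x]. /okazuekenkunijto/ → oxazuexenkunijto.
Rule 2 (post-nasal voicing): /k/ is a voiceless stop immediately after the nasal /n/, so it voices to [g]. /oxazuexenkunijto/ → oxazuexengunijto.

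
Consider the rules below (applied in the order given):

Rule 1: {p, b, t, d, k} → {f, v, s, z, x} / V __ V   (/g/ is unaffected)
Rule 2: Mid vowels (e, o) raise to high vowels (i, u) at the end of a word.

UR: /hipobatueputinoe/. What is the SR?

hifovasuefusinoi

Rule 1 (intervocalic spirantization): /p/ is a stop between vowels /i/ and /o/, so it spirantizes to the fricative [f]. /b/ is a stop between vowels /o/ and /a/, so it spirantizes to the fricative [v]. /t/ is a stop between vowels /a/ and /u/, so it spirantizes to the fricative [s]. /p/ is a stop between vowels /e/ and /u/, so it spirantizes to the fricative [f]. /t/ is a stop between vowels /u/ and /i/, so it spirantizes to the fricative [s]. /hipobatueputinoe/ → hifovasuefusinoe.
Rule 2 (final vowel raising): /e/ is a mid vowel in word-final position, so it raises to [i]. /hifovasuefusinoe/ → hifovasuefusinoi.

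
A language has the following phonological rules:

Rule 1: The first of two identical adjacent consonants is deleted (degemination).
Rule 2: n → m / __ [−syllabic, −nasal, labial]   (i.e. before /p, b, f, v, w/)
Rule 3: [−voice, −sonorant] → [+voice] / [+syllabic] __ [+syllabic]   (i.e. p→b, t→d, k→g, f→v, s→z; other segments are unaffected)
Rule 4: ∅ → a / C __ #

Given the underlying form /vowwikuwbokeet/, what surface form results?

vowiguwbogeeta

Rule 1 (degemination): /ww/ is a geminate; the first /w/ deletes. /vowwikuwbokeet/ → vowikuwbokeet.
Rule 2 (nasal place assimilation): no segment meets the environment; /vowikuwbokeet/ is unchanged.
Rule 3 (intervocalic voicing): /k/ is a voiceless obstruent between vowels /i/ and /u/, so it voices to [g]. /k/ is a voiceless obstruent between vowels /o/ and /e/, so it voices to [g]. /vowikuwbokeet/ → vowiguwbogeet.
Rule 4 (final a-epenthesis): the form ends in the consonant /t/, so [a] is inserted word-finally. /vowiguwbogeet/ → vowiguwbogeeta.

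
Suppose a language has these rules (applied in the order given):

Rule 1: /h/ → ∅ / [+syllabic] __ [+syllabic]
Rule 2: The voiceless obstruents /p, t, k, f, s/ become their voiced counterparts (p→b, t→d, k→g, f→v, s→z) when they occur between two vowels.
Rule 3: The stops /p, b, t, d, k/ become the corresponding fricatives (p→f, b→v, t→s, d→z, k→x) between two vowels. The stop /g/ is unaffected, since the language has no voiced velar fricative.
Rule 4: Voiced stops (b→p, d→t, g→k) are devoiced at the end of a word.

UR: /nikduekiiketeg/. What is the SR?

nikduegiigezek

Rule 1 (intervocalic h-deletion): no segment meets the environment; /nikduekiiketeg/ is unchanged.
Rule 2 (intervocalic voicing): /k/ is a voiceless obstruent between vowels /e/ and /i/, so it voices to [g]. /k/ is a voiceless obstruent between vowels /i/ and /e/, so it voices to [g]. /t/ is a voiceless obstruent between vowels /e/ and /e/, so it voices to [d]. /nikduekiiketeg/ → nikduegiigedeg.
Rule 3 (intervocalic spirantization): /d/ is a stop between vowels /e/ and /e/, so it spirantizes to the fricative [z]. /nikduegiigedeg/ → nikduegiigezeg.
Rule 4 (final devoicing): /g/ is a voiced stop in word-final position, so it devoices to [k]. /nikduegiigezeg/ → nikduegiigezek.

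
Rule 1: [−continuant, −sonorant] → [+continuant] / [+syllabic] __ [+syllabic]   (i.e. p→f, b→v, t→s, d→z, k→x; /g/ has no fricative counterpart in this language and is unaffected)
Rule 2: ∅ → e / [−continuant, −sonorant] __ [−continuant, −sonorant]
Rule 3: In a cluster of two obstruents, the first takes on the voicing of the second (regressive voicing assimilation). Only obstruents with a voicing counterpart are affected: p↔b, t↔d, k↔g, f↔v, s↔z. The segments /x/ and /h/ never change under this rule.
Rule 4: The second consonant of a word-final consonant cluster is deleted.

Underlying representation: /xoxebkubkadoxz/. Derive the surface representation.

xoxebekubekazox

Rule 1 (intervocalic spirantization): /d/ is a stop between vowels /a/ and /o/, so it spirantizes to the fricative [z]. /xoxebkubkadoxz/ → xoxebkubkazoxz.
Rule 2 (stop-cluster e-epenthesis): /b/ and /k/ form a stop–stop cluster, so [e] is inserted between them. /b/ and /k/ form a stop–stop cluster, so [e] is inserted between them. /xoxebkubkazoxz/ → xoxebekubekazoxz.
Rule 3 (regressive voicing assimilation): no segment meets the environment; /xoxebekubekazoxz/ is unchanged.
Rule 4 (final cluster simplification): /z/ is the second consonant of a word-final cluster /xz/, so it deletes. /xoxebekubekazoxz/ → xoxebekubekazox.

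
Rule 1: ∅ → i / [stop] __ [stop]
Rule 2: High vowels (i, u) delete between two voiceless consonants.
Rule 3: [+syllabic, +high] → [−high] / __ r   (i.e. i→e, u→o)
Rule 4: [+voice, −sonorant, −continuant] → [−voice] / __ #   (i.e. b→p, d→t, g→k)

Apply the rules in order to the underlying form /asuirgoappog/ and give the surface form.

asuergoappok

Rule 1 (stop-cluster i-epenthesis): /p/ and /p/ form a stop–stop cluster, so [i] is inserted between them. /asuirgoappog/ → asuirgoapipog.
Rule 2 (high vowel syncope): /i/ is a high vowel flanked by voiceless consonants /p/ and /p/, so it deletes. /asuirgoapipog/ → asuirgoappog.
Rule 3 (pre-rhotic lowering): /i/ is a high vowel immediately before /r/, so it lowers to [e]. /asuirgoappog/ → asuergoappog.
Rule 4 (final devoicing): /g/ is a voiced stop in word-final position, so it devoices to [k]. /asuergoappog/ → asuergoappok.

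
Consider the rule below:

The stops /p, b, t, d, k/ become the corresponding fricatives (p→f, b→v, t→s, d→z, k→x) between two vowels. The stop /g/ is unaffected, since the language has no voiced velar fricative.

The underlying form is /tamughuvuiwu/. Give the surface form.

tamughuvuiwu

No segment of /tamughuvuiwu/ meets the structural description of the rule, so the form surfaces unchanged.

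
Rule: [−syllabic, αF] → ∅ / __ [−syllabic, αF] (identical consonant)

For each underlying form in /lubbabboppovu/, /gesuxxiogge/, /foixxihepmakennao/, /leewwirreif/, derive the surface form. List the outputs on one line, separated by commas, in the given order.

/lubbabboppovu/: /bb/ is a geminate; the first /b/ deletes. /bb/ is a geminate; the first /b/ deletes. /pp/ is a geminate; the first /p/ deletes. → [lubabopovu].
/gesuxxiogge/: /xx/ is a geminate; the first /x/ deletes. /gg/ is a geminate; the first /g/ deletes. → [gesuxioge].
/foixxihepmakennao/: /xx/ is a geminate; the first /x/ deletes. /nn/ is a geminate; the first /n/ deletes. → [foixihepmakenao].
/leewwirreif/: /ww/ is a geminate; the first /w/ deletes. /rr/ is a geminate; the first /r/ deletes. → [leewireif].

lubabopovu, gesuxioge, foixihepmakenao, leewireif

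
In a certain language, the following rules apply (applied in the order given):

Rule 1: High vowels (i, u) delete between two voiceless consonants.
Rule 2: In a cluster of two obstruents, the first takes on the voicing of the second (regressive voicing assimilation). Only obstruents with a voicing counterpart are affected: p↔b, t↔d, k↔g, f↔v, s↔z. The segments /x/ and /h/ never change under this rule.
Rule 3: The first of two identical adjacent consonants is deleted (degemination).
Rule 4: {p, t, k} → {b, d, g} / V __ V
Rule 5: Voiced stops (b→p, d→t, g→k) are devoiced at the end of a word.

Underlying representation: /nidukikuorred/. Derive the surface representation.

Rule 1 (high vowel syncope): /i/ is a high vowel flanked by voiceless consonants /k/ and /k/, so it deletes. /nidukikuorred/ → nidukkuorred.
Rule 2 (regressive voicing assimilation): no segment meets the environment; /nidukkuorred/ is unchanged.
Rule 3 (degemination): /kk/ is a geminate; the first /k/ deletes. /rr/ is a geminate; the first /r/ deletes. /nidukkuorred/ → nidukuored.
Rule 4 (intervocalic voicing): /k/ is a voiceless stop between vowels /u/ and /u/, so it voices to [g]. /nidukuored/ → niduguored.
Rule 5 (final devoicing): /d/ is a voiced stop in word-final position, so it devoices to [t]. /niduguored/ → niduguoret.

niduguoret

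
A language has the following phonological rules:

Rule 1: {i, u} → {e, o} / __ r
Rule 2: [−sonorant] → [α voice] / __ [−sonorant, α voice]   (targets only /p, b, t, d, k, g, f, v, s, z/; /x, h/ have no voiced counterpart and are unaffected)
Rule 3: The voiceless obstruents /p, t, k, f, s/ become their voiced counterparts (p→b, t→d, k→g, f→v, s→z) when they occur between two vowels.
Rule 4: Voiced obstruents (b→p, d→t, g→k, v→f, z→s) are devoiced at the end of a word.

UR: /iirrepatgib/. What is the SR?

ierrebadgip

Rule 1 (pre-rhotic lowering): /i/ is a high vowel immediately before /r/, so it lowers to [e]. /iirrepatgib/ → ierrepatgib.
Rule 2 (regressive voicing assimilation): /t/ precedes the voiced obstruent /g/, so it voices to [d] by assimilation. /ierrepatgib/ → ierrepadgib.
Rule 3 (intervocalic voicing): /p/ is a voiceless obstruent between vowels /e/ and /a/, so it voices to [b]. /ierrepadgib/ → ierrebadgib.
Rule 4 (final devoicing): /b/ is a voiced obstruent in word-final position, so it devoices to [p]. /ierrebadgib/ → ierrebadgip.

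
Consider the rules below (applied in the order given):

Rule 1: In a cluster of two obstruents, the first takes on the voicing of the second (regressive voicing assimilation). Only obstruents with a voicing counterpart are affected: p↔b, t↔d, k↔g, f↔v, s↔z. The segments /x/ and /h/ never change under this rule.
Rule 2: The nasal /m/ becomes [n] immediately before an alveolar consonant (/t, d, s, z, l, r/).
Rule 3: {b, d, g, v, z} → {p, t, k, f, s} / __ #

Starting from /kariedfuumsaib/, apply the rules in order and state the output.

Rule 1 (regressive voicing assimilation): /d/ precedes the voiceless obstruent /f/, so it devoices to [t] by assimilation. /kariedfuumsaib/ → karietfuumsaib.
Rule 2 (nasal place assimilation): /m/ precedes the alveolar consonant /s/, so it assimilates in place to [n]. /karietfuumsaib/ → karietfuunsaib.
Rule 3 (final devoicing): /b/ is a voiced obstruent in word-final position, so it devoices to [p]. /karietfuunsaib/ → karietfuunsaip.

karietfuunsaip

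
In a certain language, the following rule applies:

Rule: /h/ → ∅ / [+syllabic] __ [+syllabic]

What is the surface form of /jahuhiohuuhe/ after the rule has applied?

jauiouue

/h/ occurs between vowels /a/ and /u/, so it deletes.
/h/ occurs between vowels /u/ and /i/, so it deletes.
/h/ occurs between vowels /o/ and /u/, so it deletes.
/h/ occurs between vowels /u/ and /e/, so it deletes.
Surface form: [jauiouue].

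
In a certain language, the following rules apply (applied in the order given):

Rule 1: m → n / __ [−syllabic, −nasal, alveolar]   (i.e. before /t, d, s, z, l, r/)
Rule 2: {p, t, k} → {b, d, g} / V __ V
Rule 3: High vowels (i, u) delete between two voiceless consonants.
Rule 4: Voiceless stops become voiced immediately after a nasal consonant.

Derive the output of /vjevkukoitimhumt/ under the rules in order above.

vjevkugoidimhund

Rule 1 (nasal place assimilation): /m/ precedes the alveolar consonant /t/, so it assimilates in place to [n]. /vjevkukoitimhumt/ → vjevkukoitimhunt.
Rule 2 (intervocalic voicing): /k/ is a voiceless stop between vowels /u/ and /o/, so it voices to [g]. /t/ is a voiceless stop between vowels /i/ and /i/, so it voices to [d]. /vjevkukoitimhunt/ → vjevkugoidimhunt.
Rule 3 (high vowel syncope): no segment meets the environment; /vjevkugoidimhunt/ is unchanged.
Rule 4 (post-nasal voicing): /t/ is a voiceless stop immediately after the nasal /n/, so it voices to [d]. /vjevkugoidimhunt/ → vjevkugoidimhund.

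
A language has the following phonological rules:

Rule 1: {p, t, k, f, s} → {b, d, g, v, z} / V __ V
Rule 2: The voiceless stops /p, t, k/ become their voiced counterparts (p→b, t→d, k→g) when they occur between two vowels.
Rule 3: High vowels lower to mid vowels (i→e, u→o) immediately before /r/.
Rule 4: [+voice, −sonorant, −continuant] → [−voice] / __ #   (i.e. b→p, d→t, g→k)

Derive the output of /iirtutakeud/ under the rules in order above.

Rule 1 (intervocalic voicing): /t/ is a voiceless obstruent between vowels /u/ and /a/, so it voices to [d]. /k/ is a voiceless obstruent between vowels /a/ and /e/, so it voices to [g]. /iirtutakeud/ → iirtudageud.
Rule 2 (intervocalic voicing): no segment meets the environment; /iirtudageud/ is unchanged.
Rule 3 (pre-rhotic lowering): /i/ is a high vowel immediately before /r/, so it lowers to [e]. /iirtudageud/ → iertudageud.
Rule 4 (final devoicing): /d/ is a voiced stop in word-final position, so it devoices to [t]. /iertudageud/ → iertudageut.

iertudageut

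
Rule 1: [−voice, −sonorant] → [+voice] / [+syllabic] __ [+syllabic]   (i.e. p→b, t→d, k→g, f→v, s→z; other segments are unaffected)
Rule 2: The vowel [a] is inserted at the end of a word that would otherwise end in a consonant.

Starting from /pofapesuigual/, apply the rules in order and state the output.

povabezuiguala

Rule 1 (intervocalic voicing): /f/ is a voiceless obstruent between vowels /o/ and /a/, so it voices to [v]. /p/ is a voiceless obstruent between vowels /a/ and /e/, so it voices to [b]. /s/ is a voiceless obstruent between vowels /e/ and /u/, so it voices to [z]. /pofapesuigual/ → povabezuigual.
Rule 2 (final a-epenthesis): the form ends in the consonant /l/, so [a] is inserted word-finally. /povabezuigual/ → povabezuiguala.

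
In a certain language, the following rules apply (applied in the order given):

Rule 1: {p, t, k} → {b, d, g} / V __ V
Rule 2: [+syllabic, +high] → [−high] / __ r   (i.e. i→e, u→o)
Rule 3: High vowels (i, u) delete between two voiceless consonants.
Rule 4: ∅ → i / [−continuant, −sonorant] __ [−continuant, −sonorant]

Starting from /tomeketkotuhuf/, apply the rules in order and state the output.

tomegetikoduhf

Rule 1 (intervocalic voicing): /k/ is a voiceless stop between vowels /e/ and /e/, so it voices to [g]. /t/ is a voiceless stop between vowels /o/ and /u/, so it voices to [d]. /tomeketkotuhuf/ → tomegetkoduhuf.
Rule 2 (pre-rhotic lowering): no segment meets the environment; /tomegetkoduhuf/ is unchanged.
Rule 3 (high vowel syncope): /u/ is a high vowel flanked by voiceless consonants /h/ and /f/, so it deletes. /tomegetkoduhuf/ → tomegetkoduhf.
Rule 4 (stop-cluster i-epenthesis): /t/ and /k/ form a stop–stop cluster, so [i] is inserted between them. /tomegetkoduhf/ → tomegetikoduhf.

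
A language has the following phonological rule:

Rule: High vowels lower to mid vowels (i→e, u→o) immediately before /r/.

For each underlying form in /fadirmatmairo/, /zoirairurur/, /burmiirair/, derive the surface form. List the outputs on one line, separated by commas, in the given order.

/fadirmatmairo/: /i/ is a high vowel immediately before /r/, so it lowers to [e]. /i/ is a high vowel immediately before /r/, so it lowers to [e]. → [fadermatmaero].
/zoirairurur/: /i/ is a high vowel immediately before /r/, so it lowers to [e]. /i/ is a high vowel immediately before /r/, so it lowers to [e]. /u/ is a high vowel immediately before /r/, so it lowers to [o]. /u/ is a high vowel immediately before /r/, so it lowers to [o]. → [zoeraeroror].
/burmiirair/: /u/ is a high vowel immediately before /r/, so it lowers to [o]. /i/ is a high vowel immediately before /r/, so it lowers to [e]. /i/ is a high vowel immediately before /r/, so it lowers to [e]. → [bormieraer].

fadermatmaero, zoeraeroror, bormieraer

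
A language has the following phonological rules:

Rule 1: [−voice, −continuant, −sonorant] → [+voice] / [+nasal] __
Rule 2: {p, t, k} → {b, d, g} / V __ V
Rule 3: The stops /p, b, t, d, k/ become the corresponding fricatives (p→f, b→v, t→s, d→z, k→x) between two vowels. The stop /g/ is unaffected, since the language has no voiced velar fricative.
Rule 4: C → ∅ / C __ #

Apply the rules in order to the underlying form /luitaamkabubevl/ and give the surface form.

luizaamgavuvev

Rule 1 (post-nasal voicing): /k/ is a voiceless stop immediately after the nasal /m/, so it voices to [g]. /luitaamkabubevl/ → luitaamgabubevl.
Rule 2 (intervocalic voicing): /t/ is a voiceless stop between vowels /i/ and /a/, so it voices to [d]. /luitaamgabubevl/ → luidaamgabubevl.
Rule 3 (intervocalic spirantization): /d/ is a stop between vowels /i/ and /a/, so it spirantizes to the fricative [z]. /b/ is a stop between vowels /a/ and /u/, so it spirantizes to the fricative [v]. /b/ is a stop between vowels /u/ and /e/, so it spirantizes to the fricative [v]. /luidaamgabubevl/ → luizaamgavuvevl.
Rule 4 (final cluster simplification): /l/ is the second consonant of a word-final cluster /vl/, so it deletes. /luizaamgavuvevl/ → luizaamgavuvev.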